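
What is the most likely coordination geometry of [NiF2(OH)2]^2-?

tetrahedral

Each fluoride is −1; each hydroxide is −1; balancing the −2 overall charge requires Ni(II).
Ni sits in group 10, so the d-electron count is 10 − 2 = 8.
With 4 monodentate ligands the coordination number is 4.
Fluoride and hydroxide are weak-field ligands.
With weak-field ligands the CFSE gain from square planar is small, so a 3d d⁸ ion takes the sterically preferred tetrahedral geometry.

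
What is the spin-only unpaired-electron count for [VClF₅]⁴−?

Ligand charges: each chloride is −1; each fluoride is −1. With an overall charge of −4 the vanadium centre must be in the +2 oxidation state.
Vanadium is a group-5 element; V(II) is therefore d³.
In an octahedral field the d³ configuration is t₂g³e_g⁰ (only one arrangement possible), giving 3 unpaired electrons.

3 unpaired electrons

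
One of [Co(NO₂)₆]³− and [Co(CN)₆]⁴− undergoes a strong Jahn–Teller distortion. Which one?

[Co(NO₂)₆]³−: Summing ligand charges against the −3 overall charge gives an oxidation state of +3 for cobalt. Cobalt is a group-9 element; Co(III) is therefore d⁶. Co(III) has an exceptionally large octahedral splitting and is low-spin with essentially every ligand except fluoride. The d⁶ configuration leaves the e_g set evenly filled (or empty) — no strong Jahn–Teller driving force.
[Co(CN)₆]⁴−: Summing ligand charges against the −4 overall charge gives an oxidation state of +2 for cobalt. Group 9 minus oxidation state 2 gives a d⁷ configuration. Cyanide is a strong-field ligand (high in the spectrochemical series) for a first-row metal, so the complex is low-spin. The t₂g⁶e_g¹ (low-spin) configuration has an unevenly filled e_g set; the Jahn–Teller theorem predicts a tetragonal distortion (typically axial elongation) to lift the degeneracy.

[Co(CN)₆]⁴−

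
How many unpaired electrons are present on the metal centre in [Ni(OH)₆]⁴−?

2

Summing ligand charges against the −4 overall charge gives an oxidation state of +2 for nickel.
Ni sits in group 10, so the d-electron count is 10 − 2 = 8.
In an octahedral field the d⁸ configuration is t₂g⁶e_g² (only one arrangement possible), giving 2 unpaired electrons.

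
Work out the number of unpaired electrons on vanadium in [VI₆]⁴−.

3

Each iodide is −1; balancing the −4 overall charge requires V(II).
Vanadium is a group-5 element; V(II) is therefore d³.
In an octahedral field the d³ configuration is t₂g³e_g⁰ (only one arrangement possible), giving 3 unpaired electrons.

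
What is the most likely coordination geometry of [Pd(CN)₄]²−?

square planar

Each cyanide is −1; balancing the −2 overall charge requires Pd(II).
Palladium is a group-10 element; Pd(II) is therefore d⁸.
Coordination number: 4.
A 4d d⁸ ion has a large crystal-field splitting; square planar leaves the high-energy d_{x²−y²} orbital empty and maximises CFSE.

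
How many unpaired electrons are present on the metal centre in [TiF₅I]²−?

Ligand charges: each fluoride is −1; each iodide is −1. With an overall charge of −2 the titanium centre must be in the +4 oxidation state.
Ti sits in group 4, so the d-electron count is 4 − 4 = 0.
In an octahedral field the d⁰ configuration is t₂g⁰e_g⁰, giving 0 unpaired electrons.

0 unpaired electrons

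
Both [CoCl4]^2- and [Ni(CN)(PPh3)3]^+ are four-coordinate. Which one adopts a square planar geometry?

[Ni(CN)(PPh3)3]^+

For [CoCl4]^2-: Ligand charges: each chloride is −1. With an overall charge of −2 the cobalt centre must be in the +2 oxidation state. Co sits in group 9, so the d-electron count is 9 − 2 = 7. For a high-spin 3d d⁷ ion with weak-field ligands the small Δₜ gives little square-planar CFSE advantage, so four ligands adopt the sterically favoured tetrahedral geometry. → tetrahedral.
For [Ni(CN)(PPh3)3]^+: Each cyanide is −1; triphenylphosphine is neutral; balancing the +1 overall charge requires Ni(II). Nickel is a group-10 element; Ni(II) is therefore d⁸. Cyanide and triphenylphosphine are strong-field ligands (high in the spectrochemical series). A 3d d⁸ ion with strong-field ligands gains enough CFSE to favour square planar over tetrahedral. → square planar.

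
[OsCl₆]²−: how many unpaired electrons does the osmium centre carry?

2

Summing ligand charges against the −2 overall charge gives an oxidation state of +4 for osmium.
Osmium is a group-8 element; Os(IV) is therefore d⁴.
The spin state decides the count: a 5d ion has a large Δₒ and is invariably low-spin.
An octahedral low-spin d⁴ ion is t₂g⁴e_g⁰, giving 2 unpaired electrons.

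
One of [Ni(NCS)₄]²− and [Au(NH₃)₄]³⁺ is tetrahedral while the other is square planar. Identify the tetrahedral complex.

[Ni(NCS)₄]²−

For [Ni(NCS)₄]²−: Ligand charges: each isothiocyanate is −1. With an overall charge of −2 the nickel centre must be in the +2 oxidation state. Ni sits in group 10, so the d-electron count is 10 − 2 = 8. Isothiocyanate is a weak-field ligand. With weak-field ligands the CFSE gain from square planar is small, so a 3d d⁸ ion takes the sterically preferred tetrahedral geometry. → tetrahedral.
For [Au(NH₃)₄]³⁺: Ammonia is neutral; balancing the +3 overall charge requires Au(III). Gold is a group-11 element; Au(III) is therefore d⁸. A 5d d⁸ ion has a large crystal-field splitting; square planar leaves the high-energy d_{x²−y²} orbital empty and maximises CFSE. → square planar.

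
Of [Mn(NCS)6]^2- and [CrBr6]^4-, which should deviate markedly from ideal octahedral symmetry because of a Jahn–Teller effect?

[CrBr6]^4-

[Mn(NCS)6]^2-: Each isothiocyanate is −1; balancing the −2 overall charge requires Mn(IV). Mn sits in group 7, so the d-electron count is 7 − 4 = 3. The d³ configuration leaves the e_g set evenly filled (or empty) — no strong Jahn–Teller driving force.
[CrBr6]^4-: Summing ligand charges against the −4 overall charge gives an oxidation state of +2 for chromium. Cr sits in group 6, so the d-electron count is 6 − 2 = 4. Bromide is a weak-field ligand for a first-row metal, so the complex is high-spin. The t₂g³e_g¹ (high-spin) configuration has an unevenly filled e_g set; the Jahn–Teller theorem predicts a tetragonal distortion (typically axial elongation) to lift the degeneracy.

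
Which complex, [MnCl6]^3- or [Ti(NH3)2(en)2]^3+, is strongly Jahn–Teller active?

[MnCl6]^3-

[MnCl6]^3-: Summing ligand charges against the −3 overall charge gives an oxidation state of +3 for manganese. Group 7 minus oxidation state 3 gives a d⁴ configuration. Chloride is a weak-field ligand for a first-row metal, so the complex is high-spin. The t₂g³e_g¹ (high-spin) configuration has an unevenly filled e_g set; the Jahn–Teller theorem predicts a tetragonal distortion (typically axial elongation) to lift the degeneracy.
[Ti(NH3)2(en)2]^3+: Ligand charges: ammonia is neutral; ethylenediamine is neutral. With an overall charge of +3 the titanium centre must be in the +3 oxidation state. Group 4 minus oxidation state 3 gives a d¹ configuration. The d¹ configuration leaves the e_g set evenly filled (or empty) — no strong Jahn–Teller driving force.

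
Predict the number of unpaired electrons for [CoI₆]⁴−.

Summing ligand charges against the −4 overall charge gives an oxidation state of +2 for cobalt.
Co sits in group 9, so the d-electron count is 9 − 2 = 7.
The spin state decides the count: Iodide is a weak-field ligand for a first-row metal, so the complex is high-spin.
An octahedral high-spin d⁷ ion is t₂g⁵e_g², giving 3 unpaired electrons.

3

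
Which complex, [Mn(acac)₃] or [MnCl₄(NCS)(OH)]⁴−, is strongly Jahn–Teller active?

[Mn(acac)₃]

[Mn(acac)₃]: Summing ligand charges against the 0 overall charge gives an oxidation state of +3 for manganese. Mn sits in group 7, so the d-electron count is 7 − 3 = 4. Acetylacetonate is a weak-field ligand for a first-row metal, so the complex is high-spin. The t₂g³e_g¹ (high-spin) configuration has an unevenly filled e_g set; the Jahn–Teller theorem predicts a tetragonal distortion (typically axial elongation) to lift the degeneracy.
[MnCl₄(NCS)(OH)]⁴−: Ligand charges: each chloride is −1; each isothiocyanate is −1; each hydroxide is −1. With an overall charge of −4 the manganese centre must be in the +2 oxidation state. Mn sits in group 7, so the d-electron count is 7 − 2 = 5. Chloride, hydroxide, and isothiocyanate are weak-field ligands for a first-row metal, so the complex is high-spin. The d⁵ configuration leaves the e_g set evenly filled (or empty) — no strong Jahn–Teller driving force.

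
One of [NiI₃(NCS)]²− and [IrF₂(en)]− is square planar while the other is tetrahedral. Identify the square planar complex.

For [NiI₃(NCS)]²−: Summing ligand charges against the −2 overall charge gives an oxidation state of +2 for nickel. Ni sits in group 10, so the d-electron count is 10 − 2 = 8. Iodide and isothiocyanate are weak-field ligands. With weak-field ligands the CFSE gain from square planar is small, so a 3d d⁸ ion takes the sterically preferred tetrahedral geometry. → tetrahedral.
For [IrF₂(en)]−: Ligand charges: each fluoride is −1; ethylenediamine is neutral. With an overall charge of −1 the iridium centre must be in the +1 oxidation state. Iridium is a group-9 element; Ir(I) is therefore d⁸. A 5d d⁸ ion has a large crystal-field splitting; square planar leaves the high-energy d_{x²−y²} orbital empty and maximises CFSE. → square planar.

[IrF₂(en)]−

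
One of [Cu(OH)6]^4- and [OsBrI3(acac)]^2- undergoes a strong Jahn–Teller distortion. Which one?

[Cu(OH)6]^4-

[Cu(OH)6]^4-: Each hydroxide is −1; balancing the −4 overall charge requires Cu(II). Group 11 minus oxidation state 2 gives a d⁹ configuration. The t₂g⁶e_g³ configuration has an unevenly filled e_g set; the Jahn–Teller theorem predicts a tetragonal distortion (typically axial elongation) to lift the degeneracy.
[OsBrI3(acac)]^2-: Summing ligand charges against the −2 overall charge gives an oxidation state of +3 for osmium. Os sits in group 8, so the d-electron count is 8 − 3 = 5. A 5d ion has a large Δₒ and is invariably low-spin. The d⁵ configuration leaves the e_g set evenly filled (or empty) — no strong Jahn–Teller driving force.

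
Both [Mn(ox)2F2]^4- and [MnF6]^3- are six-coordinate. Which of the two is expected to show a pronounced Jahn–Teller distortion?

[Mn(ox)2F2]^4-: Ligand charges: each oxalate is −2; each fluoride is −1. With an overall charge of −4 the manganese centre must be in the +2 oxidation state. Mn sits in group 7, so the d-electron count is 7 − 2 = 5. Fluoride and oxalate are weak-field ligands for a first-row metal, so the complex is high-spin. The d⁵ configuration leaves the e_g set evenly filled (or empty) — no strong Jahn–Teller driving force.
[MnF6]^3-: Ligand charges: each fluoride is −1. With an overall charge of −3 the manganese centre must be in the +3 oxidation state. Mn sits in group 7, so the d-electron count is 7 − 3 = 4. Fluoride is a weak-field ligand for a first-row metal, so the complex is high-spin. The t₂g³e_g¹ (high-spin) configuration has an unevenly filled e_g set; the Jahn–Teller theorem predicts a tetragonal distortion (typically axial elongation) to lift the degeneracy.

[MnF6]^3-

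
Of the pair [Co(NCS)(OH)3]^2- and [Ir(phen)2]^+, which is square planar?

[Ir(phen)2]^+

For [Co(NCS)(OH)3]^2-: Each isothiocyanate is −1; each hydroxide is −1; balancing the −2 overall charge requires Co(II). Group 9 minus oxidation state 2 gives a d⁷ configuration. For a high-spin 3d d⁷ ion with weak-field ligands the small Δₜ gives little square-planar CFSE advantage, so four ligands adopt the sterically favoured tetrahedral geometry. → tetrahedral.
For [Ir(phen)2]^+: 1,10-phenanthroline is neutral; balancing the +1 overall charge requires Ir(I). Ir sits in group 9, so the d-electron count is 9 − 1 = 8. A 5d d⁸ ion has a large crystal-field splitting; square planar leaves the high-energy d_{x²−y²} orbital empty and maximises CFSE. → square planar.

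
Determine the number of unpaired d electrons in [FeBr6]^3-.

Ligand charges: each bromide is −1. With an overall charge of −3 the iron centre must be in the +3 oxidation state.
Fe sits in group 8, so the d-electron count is 8 − 3 = 5.
The spin state decides the count: Bromide is a weak-field ligand for a first-row metal, so the complex is high-spin.
An octahedral high-spin d⁵ ion is t₂g³e_g², giving 5 unpaired electrons.

5 unpaired electrons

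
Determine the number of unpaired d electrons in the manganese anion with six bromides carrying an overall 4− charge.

5 unpaired electrons

Summing ligand charges against the −4 overall charge gives an oxidation state of +2 for manganese.
Mn sits in group 7, so the d-electron count is 7 − 2 = 5.
The spin state decides the count: Bromide is a weak-field ligand for a first-row metal, so the complex is high-spin.
An octahedral high-spin d⁵ ion is t₂g³e_g², giving 5 unpaired electrons.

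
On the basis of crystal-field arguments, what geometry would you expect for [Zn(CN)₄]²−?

tetrahedral

Ligand charges: each cyanide is −1. With an overall charge of −2 the zinc centre must be in the +2 oxidation state.
Zinc is a group-12 element; Zn(II) is therefore d¹⁰.
With 4 monodentate ligands the coordination number is 4.
A d¹⁰ ion has no crystal-field stabilisation preference between square planar and tetrahedral, so four ligands adopt the sterically favoured tetrahedral geometry.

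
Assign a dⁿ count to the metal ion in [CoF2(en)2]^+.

d⁶

Summing ligand charges against the +1 overall charge gives an oxidation state of +3 for cobalt.
Cobalt is a group-9 element; Co(III) is therefore d⁶.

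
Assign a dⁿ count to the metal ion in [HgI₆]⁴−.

d¹⁰

Ligand charges: each iodide is −1. With an overall charge of −4 the mercury centre must be in the +2 oxidation state.
Mercury is a group-12 element; Hg(II) is therefore d¹⁰.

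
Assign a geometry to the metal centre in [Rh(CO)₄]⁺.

Ligand charges: carbonyl is neutral. With an overall charge of +1 the rhodium centre must be in the +1 oxidation state.
Rh sits in group 9, so the d-electron count is 9 − 1 = 8.
Coordination number: 4.
A 4d d⁸ ion has a large crystal-field splitting; square planar leaves the high-energy d_{x²−y²} orbital empty and maximises CFSE.

square planar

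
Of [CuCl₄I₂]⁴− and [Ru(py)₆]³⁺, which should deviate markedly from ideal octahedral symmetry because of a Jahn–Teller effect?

[CuCl₄I₂]⁴−: Summing ligand charges against the −4 overall charge gives an oxidation state of +2 for copper. Copper is a group-11 element; Cu(II) is therefore d⁹. The t₂g⁶e_g³ configuration has an unevenly filled e_g set; the Jahn–Teller theorem predicts a tetragonal distortion (typically axial elongation) to lift the degeneracy.
[Ru(py)₆]³⁺: Ligand charges: pyridine is neutral. With an overall charge of +3 the ruthenium centre must be in the +3 oxidation state. Ruthenium is a group-8 element; Ru(III) is therefore d⁵. A 4d ion has a large Δₒ and is invariably low-spin. The d⁵ configuration leaves the e_g set evenly filled (or empty) — no strong Jahn–Teller driving force.

[CuCl₄I₂]⁴−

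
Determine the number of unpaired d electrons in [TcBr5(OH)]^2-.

Each bromide is −1; each hydroxide is −1; balancing the −2 overall charge requires Tc(IV).
Group 7 minus oxidation state 4 gives a d³ configuration.
In an octahedral field the d³ configuration is t₂g³e_g⁰ (only one arrangement possible), giving 3 unpaired electrons.

3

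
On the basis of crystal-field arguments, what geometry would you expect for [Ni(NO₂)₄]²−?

Ligand charges: each nitro (N-bound nitrite) is −1. With an overall charge of −2 the nickel centre must be in the +2 oxidation state.
Nickel is a group-10 element; Ni(II) is therefore d⁸.
With 4 monodentate ligands the coordination number is 4.
Nitro (N-bound nitrite) is a strong-field ligand (high in the spectrochemical series).
A 3d d⁸ ion with strong-field ligands gains enough CFSE to favour square planar over tetrahedral.

square planar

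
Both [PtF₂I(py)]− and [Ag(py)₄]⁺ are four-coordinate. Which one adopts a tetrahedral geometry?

For [PtF₂I(py)]−: Each fluoride is −1; each iodide is −1; pyridine is neutral; balancing the −1 overall charge requires Pt(II). Group 10 minus oxidation state 2 gives a d⁸ configuration. A 5d d⁸ ion has a large crystal-field splitting; square planar leaves the high-energy d_{x²−y²} orbital empty and maximises CFSE. → square planar.
For [Ag(py)₄]⁺: Pyridine is neutral; balancing the +1 overall charge requires Ag(I). Ag sits in group 11, so the d-electron count is 11 − 1 = 10. A d¹⁰ ion has no crystal-field stabilisation preference between square planar and tetrahedral, so four ligands adopt the sterically favoured tetrahedral geometry. → tetrahedral.

[Ag(py)₄]⁺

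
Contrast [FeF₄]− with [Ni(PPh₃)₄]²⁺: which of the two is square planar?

For [FeF₄]−: Ligand charges: each fluoride is −1. With an overall charge of −1 the iron centre must be in the +3 oxidation state. Iron is a group-8 element; Fe(III) is therefore d⁵. A high-spin d⁵ ion has zero CFSE in either geometry, so four ligands adopt the sterically favoured tetrahedral geometry. → tetrahedral.
For [Ni(PPh₃)₄]²⁺: Ligand charges: triphenylphosphine is neutral. With an overall charge of +2 the nickel centre must be in the +2 oxidation state. Ni sits in group 10, so the d-electron count is 10 − 2 = 8. Triphenylphosphine is a strong-field ligand (high in the spectrochemical series). A 3d d⁸ ion with strong-field ligands gains enough CFSE to favour square planar over tetrahedral. → square planar.

[Ni(PPh₃)₄]²⁺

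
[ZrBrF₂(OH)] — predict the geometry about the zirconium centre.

tetrahedral

Summing ligand charges against the 0 overall charge gives an oxidation state of +4 for zirconium.
Zr sits in group 4, so the d-electron count is 4 − 4 = 0.
Coordination number: 4.
A d⁰ ion has no crystal-field stabilisation preference between square planar and tetrahedral, so four ligands adopt the sterically favoured tetrahedral geometry.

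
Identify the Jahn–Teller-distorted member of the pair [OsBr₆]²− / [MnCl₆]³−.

[MnCl₆]³−

[OsBr₆]²−: Ligand charges: each bromide is −1. With an overall charge of −2 the osmium centre must be in the +4 oxidation state. Osmium is a group-8 element; Os(IV) is therefore d⁴. A 5d ion has a large Δₒ and is invariably low-spin. The d⁴ configuration leaves the e_g set evenly filled (or empty) — no strong Jahn–Teller driving force.
[MnCl₆]³−: Each chloride is −1; balancing the −3 overall charge requires Mn(III). Group 7 minus oxidation state 3 gives a d⁴ configuration. Chloride is a weak-field ligand for a first-row metal, so the complex is high-spin. The t₂g³e_g¹ (high-spin) configuration has an unevenly filled e_g set; the Jahn–Teller theorem predicts a tetragonal distortion (typically axial elongation) to lift the degeneracy.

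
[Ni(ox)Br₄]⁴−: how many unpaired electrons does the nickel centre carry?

Ligand charges: each oxalate is −2; each bromide is −1. With an overall charge of −4 the nickel centre must be in the +2 oxidation state.
Nickel is a group-10 element; Ni(II) is therefore d⁸.
Counting donor atoms: 1×oxalate (bidentate) → 2 donors; 4×bromide (monodentate) → 4 donors. Coordination number = 6.
In an octahedral field the d⁸ configuration is t₂g⁶e_g² (only one arrangement possible), giving 2 unpaired electrons.

2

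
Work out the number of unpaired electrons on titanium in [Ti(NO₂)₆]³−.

1

Each nitro (N-bound nitrite) is −1; balancing the −3 overall charge requires Ti(III).
Group 4 minus oxidation state 3 gives a d¹ configuration.
In an octahedral field the d¹ configuration is t₂g¹e_g⁰ (only one arrangement possible), giving 1 unpaired electron.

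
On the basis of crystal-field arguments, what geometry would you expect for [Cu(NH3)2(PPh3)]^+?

trigonal planar

Summing ligand charges against the +1 overall charge gives an oxidation state of +1 for copper.
Group 11 minus oxidation state 1 gives a d¹⁰ configuration.
With 3 monodentate ligands the coordination number is 3.
Three ligands around a d¹⁰ centre minimise repulsion in a trigonal-planar arrangement.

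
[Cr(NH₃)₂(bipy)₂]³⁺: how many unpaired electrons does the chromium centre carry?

Ligand charges: ammonia is neutral; 2,2′-bipyridine is neutral. With an overall charge of +3 the chromium centre must be in the +3 oxidation state.
Cr sits in group 6, so the d-electron count is 6 − 3 = 3.
Counting donor atoms: 2×ammonia (monodentate) → 2 donors; 2×2,2′-bipyridine (bidentate) → 4 donors. Coordination number = 6.
In an octahedral field the d³ configuration is t₂g³e_g⁰ (only one arrangement possible), giving 3 unpaired electrons.

3 unpaired electrons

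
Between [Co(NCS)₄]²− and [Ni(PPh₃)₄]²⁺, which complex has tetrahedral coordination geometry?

For [Co(NCS)₄]²−: Ligand charges: each isothiocyanate is −1. With an overall charge of −2 the cobalt centre must be in the +2 oxidation state. Co sits in group 9, so the d-electron count is 9 − 2 = 7. For a high-spin 3d d⁷ ion with weak-field ligands the small Δₜ gives little square-planar CFSE advantage, so four ligands adopt the sterically favoured tetrahedral geometry. → tetrahedral.
For [Ni(PPh₃)₄]²⁺: Triphenylphosphine is neutral; balancing the +2 overall charge requires Ni(II). Ni sits in group 10, so the d-electron count is 10 − 2 = 8. Triphenylphosphine is a strong-field ligand (high in the spectrochemical series). A 3d d⁸ ion with strong-field ligands gains enough CFSE to favour square planar over tetrahedral. → square planar.

[Co(NCS)₄]²−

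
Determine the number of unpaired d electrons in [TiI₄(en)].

Ligand charges: each iodide is −1; ethylenediamine is neutral. With an overall charge of 0 the titanium centre must be in the +4 oxidation state.
Titanium is a group-4 element; Ti(IV) is therefore d⁰.
Counting donor atoms: 4×iodide (monodentate) → 4 donors; 1×ethylenediamine (bidentate) → 2 donors. Coordination number = 6.
In an octahedral field the d⁰ configuration is t₂g⁰e_g⁰, giving 0 unpaired electrons.

0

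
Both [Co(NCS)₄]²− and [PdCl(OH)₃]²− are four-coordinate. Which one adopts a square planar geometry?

For [Co(NCS)₄]²−: Summing ligand charges against the −2 overall charge gives an oxidation state of +2 for cobalt. Group 9 minus oxidation state 2 gives a d⁷ configuration. For a high-spin 3d d⁷ ion with weak-field ligands the small Δₜ gives little square-planar CFSE advantage, so four ligands adopt the sterically favoured tetrahedral geometry. → tetrahedral.
For [PdCl(OH)₃]²−: Each chloride is −1; each hydroxide is −1; balancing the −2 overall charge requires Pd(II). Palladium is a group-10 element; Pd(II) is therefore d⁸. A 4d d⁸ ion has a large crystal-field splitting; square planar leaves the high-energy d_{x²−y²} orbital empty and maximises CFSE. → square planar.

[PdCl(OH)₃]²−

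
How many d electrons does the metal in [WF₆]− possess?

Each fluoride is −1; balancing the −1 overall charge requires W(V).
Group 6 minus oxidation state 5 gives a d¹ configuration.

d1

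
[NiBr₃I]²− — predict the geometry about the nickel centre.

tetrahedral

Summing ligand charges against the −2 overall charge gives an oxidation state of +2 for nickel.
Ni sits in group 10, so the d-electron count is 10 − 2 = 8.
Coordination number: 4.
Bromide and iodide are weak-field ligands.
With weak-field ligands the CFSE gain from square planar is small, so a 3d d⁸ ion takes the sterically preferred tetrahedral geometry.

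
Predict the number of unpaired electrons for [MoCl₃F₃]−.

Each chloride is −1; each fluoride is −1; balancing the −1 overall charge requires Mo(V).
Molybdenum is a group-6 element; Mo(V) is therefore d¹.
In an octahedral field the d¹ configuration is t₂g¹e_g⁰ (only one arrangement possible), giving 1 unpaired electron.

1 unpaired electron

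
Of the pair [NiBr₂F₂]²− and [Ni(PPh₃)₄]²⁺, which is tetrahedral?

[NiBr₂F₂]²−

For [NiBr₂F₂]²−: Each bromide is −1; each fluoride is −1; balancing the −2 overall charge requires Ni(II). Ni sits in group 10, so the d-electron count is 10 − 2 = 8. Bromide and fluoride are weak-field ligands. With weak-field ligands the CFSE gain from square planar is small, so a 3d d⁸ ion takes the sterically preferred tetrahedral geometry. → tetrahedral.
For [Ni(PPh₃)₄]²⁺: Triphenylphosphine is neutral; balancing the +2 overall charge requires Ni(II). Group 10 minus oxidation state 2 gives a d⁸ configuration. Triphenylphosphine is a strong-field ligand (high in the spectrochemical series). A 3d d⁸ ion with strong-field ligands gains enough CFSE to favour square planar over tetrahedral. → square planar.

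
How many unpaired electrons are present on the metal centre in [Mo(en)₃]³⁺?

Ethylenediamine is neutral; balancing the +3 overall charge requires Mo(III).
Mo sits in group 6, so the d-electron count is 6 − 3 = 3.
Counting donor atoms: 3×ethylenediamine (bidentate) → 6 donors. Coordination number = 6.
In an octahedral field the d³ configuration is t₂g³e_g⁰ (only one arrangement possible), giving 3 unpaired electrons.

3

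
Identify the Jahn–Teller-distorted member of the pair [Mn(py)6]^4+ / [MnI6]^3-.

[Mn(py)6]^4+: Summing ligand charges against the +4 overall charge gives an oxidation state of +4 for manganese. Group 7 minus oxidation state 4 gives a d³ configuration. The d³ configuration leaves the e_g set evenly filled (or empty) — no strong Jahn–Teller driving force.
[MnI6]^3-: Ligand charges: each iodide is −1. With an overall charge of −3 the manganese centre must be in the +3 oxidation state. Group 7 minus oxidation state 3 gives a d⁴ configuration. Iodide is a weak-field ligand for a first-row metal, so the complex is high-spin. The t₂g³e_g¹ (high-spin) configuration has an unevenly filled e_g set; the Jahn–Teller theorem predicts a tetragonal distortion (typically axial elongation) to lift the degeneracy.

[MnI6]^3-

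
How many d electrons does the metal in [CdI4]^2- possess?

d¹⁰

Ligand charges: each iodide is −1. With an overall charge of −2 the cadmium centre must be in the +2 oxidation state.
Group 12 minus oxidation state 2 gives a d¹⁰ configuration.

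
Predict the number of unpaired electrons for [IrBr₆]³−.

Each bromide is −1; balancing the −3 overall charge requires Ir(III).
Iridium is a group-9 element; Ir(III) is therefore d⁶.
The spin state decides the count: a 5d ion has a large Δₒ and is invariably low-spin.
An octahedral low-spin d⁶ ion is t₂g⁶e_g⁰, giving 0 unpaired electrons.

0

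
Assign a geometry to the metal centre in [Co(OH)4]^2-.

tetrahedral

Summing ligand charges against the −2 overall charge gives an oxidation state of +2 for cobalt.
Co sits in group 9, so the d-electron count is 9 − 2 = 7.
With 4 monodentate ligands the coordination number is 4.
Hydroxide is a weak-field ligand.
For a high-spin 3d d⁷ ion with weak-field ligands the small Δₜ gives little square-planar CFSE advantage, so four ligands adopt the sterically favoured tetrahedral geometry.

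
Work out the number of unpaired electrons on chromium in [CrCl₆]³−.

Each chloride is −1; balancing the −3 overall charge requires Cr(III).
Chromium is a group-6 element; Cr(III) is therefore d³.
In an octahedral field the d³ configuration is t₂g³e_g⁰ (only one arrangement possible), giving 3 unpaired electrons.

3 unpaired electrons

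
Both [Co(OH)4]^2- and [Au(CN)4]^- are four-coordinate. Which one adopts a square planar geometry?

For [Co(OH)4]^2-: Each hydroxide is −1; balancing the −2 overall charge requires Co(II). Group 9 minus oxidation state 2 gives a d⁷ configuration. For a high-spin 3d d⁷ ion with weak-field ligands the small Δₜ gives little square-planar CFSE advantage, so four ligands adopt the sterically favoured tetrahedral geometry. → tetrahedral.
For [Au(CN)4]^-: Each cyanide is −1; balancing the −1 overall charge requires Au(III). Au sits in group 11, so the d-electron count is 11 − 3 = 8. A 5d d⁸ ion has a large crystal-field splitting; square planar leaves the high-energy d_{x²−y²} orbital empty and maximises CFSE. → square planar.

[Au(CN)4]^-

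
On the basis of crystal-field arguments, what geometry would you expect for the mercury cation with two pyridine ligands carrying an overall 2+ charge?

linear

Ligand charges: pyridine is neutral. With an overall charge of +2 the mercury centre must be in the +2 oxidation state.
Hg sits in group 12, so the d-electron count is 12 − 2 = 10.
With 2 monodentate ligands the coordination number is 2.
A d¹⁰ ion with only two ligands adopts a linear arrangement (sp hybridisation; no CFSE preference).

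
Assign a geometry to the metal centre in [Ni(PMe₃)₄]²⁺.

square planar

Summing ligand charges against the +2 overall charge gives an oxidation state of +2 for nickel.
Group 10 minus oxidation state 2 gives a d⁸ configuration.
With 4 monodentate ligands the coordination number is 4.
Trimethylphosphine is a strong-field ligand (high in the spectrochemical series).
A 3d d⁸ ion with strong-field ligands gains enough CFSE to favour square planar over tetrahedral.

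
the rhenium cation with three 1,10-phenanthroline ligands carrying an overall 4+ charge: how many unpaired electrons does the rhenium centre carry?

Ligand charges: 1,10-phenanthroline is neutral. With an overall charge of +4 the rhenium centre must be in the +4 oxidation state.
Group 7 minus oxidation state 4 gives a d³ configuration.
Counting donor atoms: 3×1,10-phenanthroline (bidentate) → 6 donors. Coordination number = 6.
In an octahedral field the d³ configuration is t₂g³e_g⁰ (only one arrangement possible), giving 3 unpaired electrons.

3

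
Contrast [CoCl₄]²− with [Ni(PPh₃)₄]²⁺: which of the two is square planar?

[Ni(PPh₃)₄]²⁺

For [CoCl₄]²−: Ligand charges: each chloride is −1. With an overall charge of −2 the cobalt centre must be in the +2 oxidation state. Cobalt is a group-9 element; Co(II) is therefore d⁷. For a high-spin 3d d⁷ ion with weak-field ligands the small Δₜ gives little square-planar CFSE advantage, so four ligands adopt the sterically favoured tetrahedral geometry. → tetrahedral.
For [Ni(PPh₃)₄]²⁺: Triphenylphosphine is neutral; balancing the +2 overall charge requires Ni(II). Nickel is a group-10 element; Ni(II) is therefore d⁸. Triphenylphosphine is a strong-field ligand (high in the spectrochemical series). A 3d d⁸ ion with strong-field ligands gains enough CFSE to favour square planar over tetrahedral. → square planar.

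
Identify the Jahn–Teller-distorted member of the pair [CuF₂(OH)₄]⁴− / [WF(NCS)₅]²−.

[CuF₂(OH)₄]⁴−: Ligand charges: each fluoride is −1; each hydroxide is −1. With an overall charge of −4 the copper centre must be in the +2 oxidation state. Group 11 minus oxidation state 2 gives a d⁹ configuration. The t₂g⁶e_g³ configuration has an unevenly filled e_g set; the Jahn–Teller theorem predicts a tetragonal distortion (typically axial elongation) to lift the degeneracy.
[WF(NCS)₅]²−: Each fluoride is −1; each isothiocyanate is −1; balancing the −2 overall charge requires W(IV). W sits in group 6, so the d-electron count is 6 − 4 = 2. The d² configuration leaves the e_g set evenly filled (or empty) — no strong Jahn–Teller driving force.

[CuF₂(OH)₄]⁴−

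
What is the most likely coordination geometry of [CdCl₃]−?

Each chloride is −1; balancing the −1 overall charge requires Cd(II).
Cd sits in group 12, so the d-electron count is 12 − 2 = 10.
With 3 monodentate ligands the coordination number is 3.
Three ligands around a d¹⁰ centre minimise repulsion in a trigonal-planar arrangement.

trigonal planar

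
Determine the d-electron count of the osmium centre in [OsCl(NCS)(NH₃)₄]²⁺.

d⁴

Summing ligand charges against the +2 overall charge gives an oxidation state of +4 for osmium.
Os sits in group 8, so the d-electron count is 8 − 4 = 4.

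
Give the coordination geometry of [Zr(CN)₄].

Summing ligand charges against the 0 overall charge gives an oxidation state of +4 for zirconium.
Zr sits in group 4, so the d-electron count is 4 − 4 = 0.
Coordination number: 4.
A d⁰ ion has no crystal-field stabilisation preference between square planar and tetrahedral, so four ligands adopt the sterically favoured tetrahedral geometry.

tetrahedral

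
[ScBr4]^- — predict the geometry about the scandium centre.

tetrahedral

Each bromide is −1; balancing the −1 overall charge requires Sc(III).
Group 3 minus oxidation state 3 gives a d⁰ configuration.
Coordination number: 4.
A d⁰ ion has no crystal-field stabilisation preference between square planar and tetrahedral, so four ligands adopt the sterically favoured tetrahedral geometry.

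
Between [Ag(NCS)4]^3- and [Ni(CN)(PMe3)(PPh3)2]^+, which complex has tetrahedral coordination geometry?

[Ag(NCS)4]^3-

For [Ag(NCS)4]^3-: Each isothiocyanate is −1; balancing the −3 overall charge requires Ag(I). Ag sits in group 11, so the d-electron count is 11 − 1 = 10. A d¹⁰ ion has no crystal-field stabilisation preference between square planar and tetrahedral, so four ligands adopt the sterically favoured tetrahedral geometry. → tetrahedral.
For [Ni(CN)(PMe3)(PPh3)2]^+: Ligand charges: each cyanide is −1; trimethylphosphine is neutral; triphenylphosphine is neutral. With an overall charge of +1 the nickel centre must be in the +2 oxidation state. Nickel is a group-10 element; Ni(II) is therefore d⁸. Cyanide, trimethylphosphine, and triphenylphosphine are strong-field ligands (high in the spectrochemical series). A 3d d⁸ ion with strong-field ligands gains enough CFSE to favour square planar over tetrahedral. → square planar.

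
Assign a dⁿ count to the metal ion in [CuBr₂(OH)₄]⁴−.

Summing ligand charges against the −4 overall charge gives an oxidation state of +2 for copper.
Group 11 minus oxidation state 2 gives a d⁹ configuration.

d⁹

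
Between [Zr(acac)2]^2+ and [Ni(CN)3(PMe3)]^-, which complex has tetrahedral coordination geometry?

[Zr(acac)2]^2+

For [Zr(acac)2]^2+: Summing ligand charges against the +2 overall charge gives an oxidation state of +4 for zirconium. Zr sits in group 4, so the d-electron count is 4 − 4 = 0. A d⁰ ion has no crystal-field stabilisation preference between square planar and tetrahedral, so four ligands adopt the sterically favoured tetrahedral geometry. → tetrahedral.
For [Ni(CN)3(PMe3)]^-: Each cyanide is −1; trimethylphosphine is neutral; balancing the −1 overall charge requires Ni(II). Ni sits in group 10, so the d-electron count is 10 − 2 = 8. Cyanide and trimethylphosphine are strong-field ligands (high in the spectrochemical series). A 3d d⁸ ion with strong-field ligands gains enough CFSE to favour square planar over tetrahedral. → square planar.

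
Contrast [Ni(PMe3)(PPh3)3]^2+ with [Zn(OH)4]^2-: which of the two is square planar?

[Ni(PMe3)(PPh3)3]^2+

For [Ni(PMe3)(PPh3)3]^2+: Ligand charges: trimethylphosphine is neutral; triphenylphosphine is neutral. With an overall charge of +2 the nickel centre must be in the +2 oxidation state. Group 10 minus oxidation state 2 gives a d⁸ configuration. Trimethylphosphine and triphenylphosphine are strong-field ligands (high in the spectrochemical series). A 3d d⁸ ion with strong-field ligands gains enough CFSE to favour square planar over tetrahedral. → square planar.
For [Zn(OH)4]^2-: Summing ligand charges against the −2 overall charge gives an oxidation state of +2 for zinc. Zn sits in group 12, so the d-electron count is 12 − 2 = 10. A d¹⁰ ion has no crystal-field stabilisation preference between square planar and tetrahedral, so four ligands adopt the sterically favoured tetrahedral geometry. → tetrahedral.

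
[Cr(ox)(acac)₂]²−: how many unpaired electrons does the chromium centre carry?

4 unpaired electrons

Ligand charges: each oxalate is −2; each acetylacetonate is −1. With an overall charge of −2 the chromium centre must be in the +2 oxidation state.
Cr sits in group 6, so the d-electron count is 6 − 2 = 4.
Counting donor atoms: 1×oxalate (bidentate) → 2 donors; 2×acetylacetonate (bidentate) → 4 donors. Coordination number = 6.
The spin state decides the count: Acetylacetonate and oxalate are weak-field ligands for a first-row metal, so the complex is high-spin.
An octahedral high-spin d⁴ ion is t₂g³e_g¹, giving 4 unpaired electrons.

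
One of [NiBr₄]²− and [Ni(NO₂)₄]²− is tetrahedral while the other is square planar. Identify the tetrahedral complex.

[NiBr₄]²−

For [NiBr₄]²−: Summing ligand charges against the −2 overall charge gives an oxidation state of +2 for nickel. Nickel is a group-10 element; Ni(II) is therefore d⁸. Bromide is a weak-field ligand. With weak-field ligands the CFSE gain from square planar is small, so a 3d d⁸ ion takes the sterically preferred tetrahedral geometry. → tetrahedral.
For [Ni(NO₂)₄]²−: Ligand charges: each nitro (N-bound nitrite) is −1. With an overall charge of −2 the nickel centre must be in the +2 oxidation state. Nickel is a group-10 element; Ni(II) is therefore d⁸. Nitro (N-bound nitrite) is a strong-field ligand (high in the spectrochemical series). A 3d d⁸ ion with strong-field ligands gains enough CFSE to favour square planar over tetrahedral. → square planar.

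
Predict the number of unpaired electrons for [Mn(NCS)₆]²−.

Summing ligand charges against the −2 overall charge gives an oxidation state of +4 for manganese.
Mn sits in group 7, so the d-electron count is 7 − 4 = 3.
In an octahedral field the d³ configuration is t₂g³e_g⁰ (only one arrangement possible), giving 3 unpaired electrons.

3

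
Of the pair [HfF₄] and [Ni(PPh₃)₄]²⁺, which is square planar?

For [HfF₄]: Each fluoride is −1; balancing the 0 overall charge requires Hf(IV). Group 4 minus oxidation state 4 gives a d⁰ configuration. A d⁰ ion has no crystal-field stabilisation preference between square planar and tetrahedral, so four ligands adopt the sterically favoured tetrahedral geometry. → tetrahedral.
For [Ni(PPh₃)₄]²⁺: Ligand charges: triphenylphosphine is neutral. With an overall charge of +2 the nickel centre must be in the +2 oxidation state. Nickel is a group-10 element; Ni(II) is therefore d⁸. Triphenylphosphine is a strong-field ligand (high in the spectrochemical series). A 3d d⁸ ion with strong-field ligands gains enough CFSE to favour square planar over tetrahedral. → square planar.

[Ni(PPh₃)₄]²⁺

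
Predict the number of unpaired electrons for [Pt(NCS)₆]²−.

0 unpaired electrons

Each isothiocyanate is −1; balancing the −2 overall charge requires Pt(IV).
Platinum is a group-10 element; Pt(IV) is therefore d⁶.
The spin state decides the count: a 5d ion has a large Δₒ and is invariably low-spin.
An octahedral low-spin d⁶ ion is t₂g⁶e_g⁰, giving 0 unpaired electrons.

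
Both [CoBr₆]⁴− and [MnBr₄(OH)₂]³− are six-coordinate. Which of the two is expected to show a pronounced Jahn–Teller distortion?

[MnBr₄(OH)₂]³−

[CoBr₆]⁴−: Each bromide is −1; balancing the −4 overall charge requires Co(II). Cobalt is a group-9 element; Co(II) is therefore d⁷. Bromide is a weak-field ligand for a first-row metal, so the complex is high-spin. The d⁷ configuration leaves the e_g set evenly filled (or empty) — no strong Jahn–Teller driving force.
[MnBr₄(OH)₂]³−: Ligand charges: each bromide is −1; each hydroxide is −1. With an overall charge of −3 the manganese centre must be in the +3 oxidation state. Group 7 minus oxidation state 3 gives a d⁴ configuration. Bromide and hydroxide are weak-field ligands for a first-row metal, so the complex is high-spin. The t₂g³e_g¹ (high-spin) configuration has an unevenly filled e_g set; the Jahn–Teller theorem predicts a tetragonal distortion (typically axial elongation) to lift the degeneracy.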